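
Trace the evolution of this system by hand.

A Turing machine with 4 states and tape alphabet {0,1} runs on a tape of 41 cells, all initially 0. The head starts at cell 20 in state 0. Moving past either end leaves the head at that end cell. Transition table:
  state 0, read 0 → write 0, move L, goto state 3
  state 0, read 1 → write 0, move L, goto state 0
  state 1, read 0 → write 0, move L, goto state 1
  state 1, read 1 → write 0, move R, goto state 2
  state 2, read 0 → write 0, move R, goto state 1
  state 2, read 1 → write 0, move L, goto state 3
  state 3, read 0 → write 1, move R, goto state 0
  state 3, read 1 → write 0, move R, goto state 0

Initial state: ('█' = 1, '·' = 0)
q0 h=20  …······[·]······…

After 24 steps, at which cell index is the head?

20

step 0: q0 h=20  …······[·]······…
step 1: q3 h=19  …······[·]······…
step 2: q0 h=20  …·····█[·]······…
step 3: q3 h=19  …······[█]······…
step 4: q0 h=20  …······[·]······…
step 5: q3 h=19  …······[·]······…
step 6: q0 h=20  …·····█[·]······…
step 7: q3 h=19  …······[█]······…
step 8: q0 h=20  …······[·]······…
step 9: q3 h=19  …······[·]······…
step 10: q0 h=20  …·····█[·]······…
step 11: q3 h=19  …······[█]······…
step 12: q0 h=20  …······[·]······…
step 13: q3 h=19  …······[·]······…
step 14: q0 h=20  …·····█[·]······…
step 15: q3 h=19  …······[█]······…
step 16: q0 h=20  …······[·]······…
step 17: q3 h=19  …······[·]······…
step 18: q0 h=20  …·····█[·]······…
step 19: q3 h=19  …······[█]······…
step 20: q0 h=20  …······[·]······…
step 21: q3 h=19  …······[·]······…
step 22: q0 h=20  …·····█[·]······…
step 23: q3 h=19  …······[█]······…
step 24: q0 h=20  …······[·]······…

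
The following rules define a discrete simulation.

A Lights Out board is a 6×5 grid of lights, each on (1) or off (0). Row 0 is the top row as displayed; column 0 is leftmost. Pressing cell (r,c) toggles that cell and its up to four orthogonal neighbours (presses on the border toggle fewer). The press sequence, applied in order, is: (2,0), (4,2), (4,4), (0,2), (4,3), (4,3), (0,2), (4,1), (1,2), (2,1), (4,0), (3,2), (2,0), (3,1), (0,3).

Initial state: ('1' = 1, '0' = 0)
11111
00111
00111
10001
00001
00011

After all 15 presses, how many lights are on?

step 0: 11111
00111
00111
10001
00001
00011
step 1: 11111
10111
11111
00001
00001
00011
step 2: 11111
10111
11111
00101
01111
00111
step 3: 11111
10111
11111
00100
01100
00110
step 4: 10001
10011
11111
00100
01100
00110
step 5: 10001
10011
11111
00110
01011
00100
step 6: 10001
10011
11111
00100
01100
00110
step 7: 11111
10111
11111
00100
01100
00110
step 8: 11111
10111
11111
01100
10000
01110
step 9: 11011
11001
11011
01100
10000
01110
step 10: 11011
10001
00111
00100
10000
01110
step 11: 11011
10001
00111
10100
01000
11110
step 12: 11011
10001
00011
11010
01100
11110
step 13: 11011
00001
11011
01010
01100
11110
step 14: 11011
00001
10011
10110
00100
11110
step 15: 11100
00011
10011
10110
00100
11110

16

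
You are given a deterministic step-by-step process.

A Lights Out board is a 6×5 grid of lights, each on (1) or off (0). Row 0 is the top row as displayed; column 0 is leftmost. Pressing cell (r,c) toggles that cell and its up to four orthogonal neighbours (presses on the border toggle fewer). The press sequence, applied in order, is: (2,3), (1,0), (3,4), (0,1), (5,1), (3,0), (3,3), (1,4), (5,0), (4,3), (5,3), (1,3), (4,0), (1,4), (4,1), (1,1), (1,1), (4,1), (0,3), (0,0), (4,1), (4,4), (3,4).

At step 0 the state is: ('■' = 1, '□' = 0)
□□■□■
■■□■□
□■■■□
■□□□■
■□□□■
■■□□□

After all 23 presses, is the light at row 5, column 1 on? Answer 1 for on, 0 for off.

0

gen 0: □□■□■
■■□■□
□■■■□
■□□□■
■□□□■
■■□□□
gen 1: □□■□■
■■□□□
□■□□■
■□□■■
■□□□■
■■□□□
gen 2: ■□■□■
□□□□□
■■□□■
■□□■■
■□□□■
■■□□□
gen 3: ■□■□■
□□□□□
■■□□□
■□□□□
■□□□□
■■□□□
gen 4: □■□□■
□■□□□
■■□□□
■□□□□
■□□□□
■■□□□
gen 5: □■□□■
□■□□□
■■□□□
■□□□□
■■□□□
□□■□□
gen 6: □■□□■
□■□□□
□■□□□
□■□□□
□■□□□
□□■□□
gen 7: □■□□■
□■□□□
□■□■□
□■■■■
□■□■□
□□■□□
gen 8: □■□□□
□■□■■
□■□■■
□■■■■
□■□■□
□□■□□
gen 9: □■□□□
□■□■■
□■□■■
□■■■■
■■□■□
■■■□□
gen 10: □■□□□
□■□■■
□■□■■
□■■□■
■■■□■
■■■■□
gen 11: □■□□□
□■□■■
□■□■■
□■■□■
■■■■■
■■□□■
gen 12: □■□■□
□■■□□
□■□□■
□■■□■
■■■■■
■■□□■
gen 13: □■□■□
□■■□□
□■□□■
■■■□■
□□■■■
□■□□■
gen 14: □■□■■
□■■■■
□■□□□
■■■□■
□□■■■
□■□□■
gen 15: □■□■■
□■■■■
□■□□□
■□■□■
■■□■■
□□□□■
gen 16: □□□■■
■□□■■
□□□□□
■□■□■
■■□■■
□□□□■
gen 17: □■□■■
□■■■■
□■□□□
■□■□■
■■□■■
□□□□■
gen 18: □■□■■
□■■■■
□■□□□
■■■□■
□□■■■
□■□□■
gen 19: □■■□□
□■■□■
□■□□□
■■■□■
□□■■■
□■□□■
gen 20: ■□■□□
■■■□■
□■□□□
■■■□■
□□■■■
□■□□■
gen 21: ■□■□□
■■■□■
□■□□□
■□■□■
■■□■■
□□□□■
gen 22: ■□■□□
■■■□■
□■□□□
■□■□□
■■□□□
□□□□□
gen 23: ■□■□□
■■■□■
□■□□■
■□■■■
■■□□■
□□□□□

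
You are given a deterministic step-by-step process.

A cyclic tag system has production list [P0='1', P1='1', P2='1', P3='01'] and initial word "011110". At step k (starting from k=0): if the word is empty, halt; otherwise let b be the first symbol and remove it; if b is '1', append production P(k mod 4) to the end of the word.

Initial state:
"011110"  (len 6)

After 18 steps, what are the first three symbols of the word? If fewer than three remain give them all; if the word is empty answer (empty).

110

t=0: "011110"  (len 6)
t=1: "11110"  (len 5)
t=2: "11101"  (len 5)
t=3: "11011"  (len 5)
t=4: "101101"  (len 6)
t=5: "011011"  (len 6)
t=6: "11011"  (len 5)
t=7: "10111"  (len 5)
t=8: "011101"  (len 6)
t=9: "11101"  (len 5)
t=10: "11011"  (len 5)
t=11: "10111"  (len 5)
t=12: "011101"  (len 6)
t=13: "11101"  (len 5)
t=14: "11011"  (len 5)
t=15: "10111"  (len 5)
t=16: "011101"  (len 6)
t=17: "11101"  (len 5)
t=18: "11011"  (len 5)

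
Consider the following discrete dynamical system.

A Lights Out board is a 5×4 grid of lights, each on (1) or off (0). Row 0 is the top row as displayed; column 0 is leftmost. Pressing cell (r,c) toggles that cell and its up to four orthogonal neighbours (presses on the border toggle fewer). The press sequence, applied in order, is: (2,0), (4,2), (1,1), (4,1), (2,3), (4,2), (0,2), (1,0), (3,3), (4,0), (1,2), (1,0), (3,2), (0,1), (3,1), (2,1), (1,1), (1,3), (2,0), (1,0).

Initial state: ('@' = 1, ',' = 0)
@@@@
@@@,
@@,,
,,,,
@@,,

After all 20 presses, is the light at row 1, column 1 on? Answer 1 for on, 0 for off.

t=0: @@@@
@@@,
@@,,
,,,,
@@,,
t=1: @@@@
,@@,
,,,,
@,,,
@@,,
t=2: @@@@
,@@,
,,,,
@,@,
@,@@
t=3: @,@@
@,,,
,@,,
@,@,
@,@@
t=4: @,@@
@,,,
,@,,
@@@,
,@,@
t=5: @,@@
@,,@
,@@@
@@@@
,@,@
t=6: @,@@
@,,@
,@@@
@@,@
,,@,
t=7: @@,,
@,@@
,@@@
@@,@
,,@,
t=8: ,@,,
,@@@
@@@@
@@,@
,,@,
t=9: ,@,,
,@@@
@@@,
@@@,
,,@@
t=10: ,@,,
,@@@
@@@,
,@@,
@@@@
t=11: ,@@,
,,,,
@@,,
,@@,
@@@@
t=12: @@@,
@@,,
,@,,
,@@,
@@@@
t=13: @@@,
@@,,
,@@,
,,,@
@@,@
t=14: ,,,,
@,,,
,@@,
,,,@
@@,@
t=15: ,,,,
@,,,
,,@,
@@@@
@,,@
t=16: ,,,,
@@,,
@@,,
@,@@
@,,@
t=17: ,@,,
,,@,
@,,,
@,@@
@,,@
t=18: ,@,@
,,,@
@,,@
@,@@
@,,@
t=19: ,@,@
@,,@
,@,@
,,@@
@,,@
t=20: @@,@
,@,@
@@,@
,,@@
@,,@

1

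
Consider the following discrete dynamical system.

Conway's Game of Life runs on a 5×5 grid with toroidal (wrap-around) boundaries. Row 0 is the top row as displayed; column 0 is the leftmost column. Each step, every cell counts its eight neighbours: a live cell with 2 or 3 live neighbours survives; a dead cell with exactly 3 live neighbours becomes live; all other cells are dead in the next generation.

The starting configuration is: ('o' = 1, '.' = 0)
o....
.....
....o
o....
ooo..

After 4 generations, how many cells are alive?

2

k=0  o....
.....
....o
o....
ooo..
k=1  o....
.....
.....
o...o
o...o
k=2  o...o
.....
.....
o...o
.o...
k=3  o....
.....
.....
o....
.o...
k=4  .....
.....
.....
.....
oo...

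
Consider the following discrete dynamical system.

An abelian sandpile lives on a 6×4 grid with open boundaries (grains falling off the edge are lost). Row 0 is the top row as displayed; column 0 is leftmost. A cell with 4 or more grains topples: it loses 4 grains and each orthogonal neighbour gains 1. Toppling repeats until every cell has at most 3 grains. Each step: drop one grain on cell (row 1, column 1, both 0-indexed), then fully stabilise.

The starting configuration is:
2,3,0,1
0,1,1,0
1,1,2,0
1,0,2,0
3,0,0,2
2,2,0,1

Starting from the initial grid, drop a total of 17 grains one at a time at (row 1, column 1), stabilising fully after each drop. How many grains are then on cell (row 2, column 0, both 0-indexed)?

[0] 2,3,0,1
0,1,1,0
1,1,2,0
1,0,2,0
3,0,0,2
2,2,0,1
[1] 2,3,0,1
0,2,1,0
1,1,2,0
1,0,2,0
3,0,0,2
2,2,0,1
[2] 2,3,0,1
0,3,1,0
1,1,2,0
1,0,2,0
3,0,0,2
2,2,0,1
[3] 3,0,1,1
1,1,2,0
1,2,2,0
1,0,2,0
3,0,0,2
2,2,0,1
[4] 3,0,1,1
1,2,2,0
1,2,2,0
1,0,2,0
3,0,0,2
2,2,0,1
[5] 3,0,1,1
1,3,2,0
1,2,2,0
1,0,2,0
3,0,0,2
2,2,0,1
[6] 3,1,1,1
2,0,3,0
1,3,2,0
1,0,2,0
3,0,0,2
2,2,0,1
[7] 3,1,1,1
2,1,3,0
1,3,2,0
1,0,2,0
3,0,0,2
2,2,0,1
[8] 3,1,1,1
2,2,3,0
1,3,2,0
1,0,2,0
3,0,0,2
2,2,0,1
[9] 3,1,1,1
2,3,3,0
1,3,2,0
1,0,2,0
3,0,0,2
2,2,0,1
[10] 3,2,2,1
3,2,1,1
2,1,0,1
1,1,3,0
3,0,0,2
2,2,0,1
[11] 3,2,2,1
3,3,1,1
2,1,0,1
1,1,3,0
3,0,0,2
2,2,0,1
[12] 1,0,3,1
1,2,2,1
3,2,0,1
1,1,3,0
3,0,0,2
2,2,0,1
[13] 1,0,3,1
1,3,2,1
3,2,0,1
1,1,3,0
3,0,0,2
2,2,0,1
[14] 1,1,3,1
2,0,3,1
3,3,0,1
1,1,3,0
3,0,0,2
2,2,0,1
[15] 1,1,3,1
2,1,3,1
3,3,0,1
1,1,3,0
3,0,0,2
2,2,0,1
[16] 1,1,3,1
2,2,3,1
3,3,0,1
1,1,3,0
3,0,0,2
2,2,0,1
[17] 1,1,3,1
2,3,3,1
3,3,0,1
1,1,3,0
3,0,0,2
2,2,0,1

3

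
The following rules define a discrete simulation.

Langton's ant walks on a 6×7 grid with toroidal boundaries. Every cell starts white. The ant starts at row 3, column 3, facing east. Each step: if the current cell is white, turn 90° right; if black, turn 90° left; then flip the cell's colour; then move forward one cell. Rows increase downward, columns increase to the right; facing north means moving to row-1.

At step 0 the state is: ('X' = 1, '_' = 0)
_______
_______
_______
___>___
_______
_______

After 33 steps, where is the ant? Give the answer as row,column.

2,1

gen 0: _______
_______
_______
___>___
_______
_______
gen 1: _______
_______
_______
___X___
___v___
_______
gen 2: _______
_______
_______
___X___
__<X___
_______
gen 3: _______
_______
_______
__^X___
__XX___
_______
gen 4: _______
_______
_______
__X>___
__XX___
_______
gen 5: _______
_______
___^___
__X____
__XX___
_______
gen 6: _______
_______
___X>__
__X____
__XX___
_______
gen 7: _______
_______
___XX__
__X_v__
__XX___
_______
gen 8: _______
_______
___XX__
__X<X__
__XX___
_______
gen 9: _______
_______
___^X__
__XXX__
__XX___
_______
gen 10: _______
_______
__<_X__
__XXX__
__XX___
_______
gen 11: _______
__^____
__X_X__
__XXX__
__XX___
_______
gen 12: _______
__X>___
__X_X__
__XXX__
__XX___
_______
gen 13: _______
__XX___
__XvX__
__XXX__
__XX___
_______
gen 14: _______
__XX___
__<XX__
__XXX__
__XX___
_______
gen 15: _______
__XX___
___XX__
__vXX__
__XX___
_______
gen 16: _______
__XX___
___XX__
___>X__
__XX___
_______
gen 17: _______
__XX___
___^X__
____X__
__XX___
_______
gen 18: _______
__XX___
__<_X__
____X__
__XX___
_______
gen 19: _______
__^X___
__X_X__
____X__
__XX___
_______
gen 20: _______
_<_X___
__X_X__
____X__
__XX___
_______
gen 21: _^_____
_X_X___
__X_X__
____X__
__XX___
_______
gen 22: _X>____
_X_X___
__X_X__
____X__
__XX___
_______
gen 23: _XX____
_XvX___
__X_X__
____X__
__XX___
_______
gen 24: _XX____
_<XX___
__X_X__
____X__
__XX___
_______
gen 25: _XX____
__XX___
_vX_X__
____X__
__XX___
_______
gen 26: _XX____
__XX___
<XX_X__
____X__
__XX___
_______
gen 27: _XX____
^_XX___
XXX_X__
____X__
__XX___
_______
gen 28: _XX____
X>XX___
XXX_X__
____X__
__XX___
_______
gen 29: _XX____
XXXX___
XvX_X__
____X__
__XX___
_______
gen 30: _XX____
XXXX___
X_>_X__
____X__
__XX___
_______
gen 31: _XX____
XX^X___
X___X__
____X__
__XX___
_______
gen 32: _XX____
X<_X___
X___X__
____X__
__XX___
_______
gen 33: _XX____
X__X___
Xv__X__
____X__
__XX___
_______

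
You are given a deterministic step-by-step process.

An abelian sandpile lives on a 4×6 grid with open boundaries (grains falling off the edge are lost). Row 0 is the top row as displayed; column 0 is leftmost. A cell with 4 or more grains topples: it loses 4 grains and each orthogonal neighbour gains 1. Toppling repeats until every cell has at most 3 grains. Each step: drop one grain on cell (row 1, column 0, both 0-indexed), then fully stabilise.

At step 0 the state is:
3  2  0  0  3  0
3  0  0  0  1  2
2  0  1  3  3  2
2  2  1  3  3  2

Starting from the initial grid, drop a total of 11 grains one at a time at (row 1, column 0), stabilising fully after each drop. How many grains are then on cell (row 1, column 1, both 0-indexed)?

t=0: 3  2  0  0  3  0
3  0  0  0  1  2
2  0  1  3  3  2
2  2  1  3  3  2
t=1: 0  3  0  0  3  0
1  1  0  0  1  2
3  0  1  3  3  2
2  2  1  3  3  2
t=2: 0  3  0  0  3  0
2  1  0  0  1  2
3  0  1  3  3  2
2  2  1  3  3  2
t=3: 0  3  0  0  3  0
3  1  0  0  1  2
3  0  1  3  3  2
2  2  1  3  3  2
t=4: 1  3  0  0  3  0
1  2  0  0  1  2
0  1  1  3  3  2
3  2  1  3  3  2
t=5: 1  3  0  0  3  0
2  2  0  0  1  2
0  1  1  3  3  2
3  2  1  3  3  2
t=6: 1  3  0  0  3  0
3  2  0  0  1  2
0  1  1  3  3  2
3  2  1  3  3  2
t=7: 2  3  0  0  3  0
0  3  0  0  1  2
1  1  1  3  3  2
3  2  1  3  3  2
t=8: 2  3  0  0  3  0
1  3  0  0  1  2
1  1  1  3  3  2
3  2  1  3  3  2
t=9: 2  3  0  0  3  0
2  3  0  0  1  2
1  1  1  3  3  2
3  2  1  3  3  2
t=10: 2  3  0  0  3  0
3  3  0  0  1  2
1  1  1  3  3  2
3  2  1  3  3  2
t=11: 0  1  1  0  3  0
2  1  1  0  1  2
2  2  1  3  3  2
3  2  1  3  3  2

1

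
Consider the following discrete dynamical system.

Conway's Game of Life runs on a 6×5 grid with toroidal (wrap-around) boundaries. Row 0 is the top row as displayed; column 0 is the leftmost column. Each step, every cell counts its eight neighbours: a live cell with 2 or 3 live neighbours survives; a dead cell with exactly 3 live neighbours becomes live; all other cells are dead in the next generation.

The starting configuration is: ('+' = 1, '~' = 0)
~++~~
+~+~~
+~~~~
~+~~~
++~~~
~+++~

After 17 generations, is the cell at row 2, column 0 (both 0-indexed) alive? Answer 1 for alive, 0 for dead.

k=0  ~++~~
+~+~~
+~~~~
~+~~~
++~~~
~+++~
k=1  +~~~~
+~+~~
+~~~~
~+~~~
+~~~~
~~~+~
k=2  ~+~~+
+~~~+
+~~~~
++~~~
~~~~~
~~~~+
k=3  ~~~++
~+~~+
~~~~~
++~~~
+~~~~
+~~~~
k=4  ~~~++
+~~++
~+~~~
++~~~
+~~~+
+~~~~
k=5  ~~~+~
+~++~
~++~~
~+~~+
~~~~+
+~~+~
k=6  ~+~+~
~~~++
~~~~+
~+++~
~~~++
~~~+~
k=7  ~~~+~
+~+++
+~~~+
+~+~~
~~~~+
~~~+~
k=8  ~~~~~
+++~~
~~+~~
++~+~
~~~++
~~~++
k=9  +++++
~++~~
~~~++
++~+~
~~~~~
~~~++
k=10  ~~~~~
~~~~~
~~~++
+~++~
+~++~
~+~~~
k=11  ~~~~~
~~~~~
~~+++
+~~~~
+~~+~
~++~~
k=12  ~~~~~
~~~+~
~~~++
+++~~
+~+~+
~++~~
k=13  ~~+~~
~~~++
++~++
~~+~~
~~~~+
++++~
k=14  +~~~~
~+~~~
++~~~
~++~~
+~~~+
+++++
k=15  ~~~+~
~+~~~
+~~~~
~~+~+
~~~~~
~~++~
k=16  ~~~+~
~~~~~
++~~~
~~~~~
~~+~~
~~++~
k=17  ~~++~
~~~~~
~~~~~
~+~~~
~~++~
~~++~

0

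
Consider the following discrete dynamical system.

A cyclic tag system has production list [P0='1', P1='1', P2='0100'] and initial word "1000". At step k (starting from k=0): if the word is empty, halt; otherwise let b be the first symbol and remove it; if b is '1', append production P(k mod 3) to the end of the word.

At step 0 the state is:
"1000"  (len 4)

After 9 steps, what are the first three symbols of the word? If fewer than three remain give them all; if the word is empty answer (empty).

01

[0] "1000"  (len 4)
[1] "0001"  (len 4)
[2] "001"  (len 3)
[3] "01"  (len 2)
[4] "1"  (len 1)
[5] "1"  (len 1)
[6] "0100"  (len 4)
[7] "100"  (len 3)
[8] "001"  (len 3)
[9] "01"  (len 2)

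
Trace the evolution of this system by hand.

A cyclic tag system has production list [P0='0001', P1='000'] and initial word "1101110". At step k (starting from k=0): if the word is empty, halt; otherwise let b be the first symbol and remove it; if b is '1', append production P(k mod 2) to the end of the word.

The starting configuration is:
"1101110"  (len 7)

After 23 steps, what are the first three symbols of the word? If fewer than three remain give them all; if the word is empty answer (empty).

gen 0: "1101110"  (len 7)
gen 1: "1011100001"  (len 10)
gen 2: "011100001000"  (len 12)
gen 3: "11100001000"  (len 11)
gen 4: "1100001000000"  (len 13)
gen 5: "1000010000000001"  (len 16)
gen 6: "000010000000001000"  (len 18)
gen 7: "00010000000001000"  (len 17)
gen 8: "0010000000001000"  (len 16)
gen 9: "010000000001000"  (len 15)
gen 10: "10000000001000"  (len 14)
gen 11: "00000000010000001"  (len 17)
gen 12: "0000000010000001"  (len 16)
gen 13: "000000010000001"  (len 15)
gen 14: "00000010000001"  (len 14)
gen 15: "0000010000001"  (len 13)
gen 16: "000010000001"  (len 12)
gen 17: "00010000001"  (len 11)
gen 18: "0010000001"  (len 10)
gen 19: "010000001"  (len 9)
gen 20: "10000001"  (len 8)
gen 21: "00000010001"  (len 11)
gen 22: "0000010001"  (len 10)
gen 23: "000010001"  (len 9)

000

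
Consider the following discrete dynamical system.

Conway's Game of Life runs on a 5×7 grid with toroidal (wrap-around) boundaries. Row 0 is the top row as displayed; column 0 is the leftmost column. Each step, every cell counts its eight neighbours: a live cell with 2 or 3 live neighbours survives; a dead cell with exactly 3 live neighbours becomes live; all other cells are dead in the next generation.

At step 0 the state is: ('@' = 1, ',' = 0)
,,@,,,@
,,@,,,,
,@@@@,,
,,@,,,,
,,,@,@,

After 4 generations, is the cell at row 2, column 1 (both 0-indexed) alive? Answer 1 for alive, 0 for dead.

0

0) ,,@,,,@
,,@,,,,
,@@@@,,
,,@,,,,
,,,@,@,
1) ,,@@,,,
,,,,,,,
,@,,,,,
,@,,,,,
,,@@,,,
2) ,,@@,,,
,,@,,,,
,,,,,,,
,@,,,,,
,@,@,,,
3) ,@,@,,,
,,@@,,,
,,,,,,,
,,@,,,,
,@,@,,,
4) ,@,@@,,
,,@@,,,
,,@@,,,
,,@,,,,
,@,@,,,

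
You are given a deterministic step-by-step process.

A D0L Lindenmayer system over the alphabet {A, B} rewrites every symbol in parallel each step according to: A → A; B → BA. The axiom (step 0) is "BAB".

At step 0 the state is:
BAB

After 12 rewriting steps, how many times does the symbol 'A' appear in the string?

25

[0] BAB
[1] BAABA
[2] BAAABAA
[3] BAAAABAAA
[4] BAAAAABAAAA
[5] BAAAAAABAAAAA
[6] BAAAAAAABAAAAAA
[7] BAAAAAAAABAAAAAAA
[8] BAAAAAAAAABAAAAAAAA
[9] BAAAAAAAAAABAAAAAAAAA
[10] BAAAAAAAAAAABAAAAAAAAAA
[11] BAAAAAAAAAAAABAAAAAAAAAAA
[12] BAAAAAAAAAAAAABAAAAAAAAAAAA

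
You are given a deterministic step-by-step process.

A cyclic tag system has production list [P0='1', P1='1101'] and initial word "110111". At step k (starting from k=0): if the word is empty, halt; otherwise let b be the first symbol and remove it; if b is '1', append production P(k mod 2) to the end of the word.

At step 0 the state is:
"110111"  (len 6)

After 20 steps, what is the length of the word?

0) "110111"  (len 6)
1) "101111"  (len 6)
2) "011111101"  (len 9)
3) "11111101"  (len 8)
4) "11111011101"  (len 11)
5) "11110111011"  (len 11)
6) "11101110111101"  (len 14)
7) "11011101111011"  (len 14)
8) "10111011110111101"  (len 17)
9) "01110111101111011"  (len 17)
10) "1110111101111011"  (len 16)
11) "1101111011110111"  (len 16)
12) "1011110111101111101"  (len 19)
13) "0111101111011111011"  (len 19)
14) "111101111011111011"  (len 18)
15) "111011110111110111"  (len 18)
16) "110111101111101111101"  (len 21)
17) "101111011111011111011"  (len 21)
18) "011110111110111110111101"  (len 24)
19) "11110111110111110111101"  (len 23)
20) "11101111101111101111011101"  (len 26)

26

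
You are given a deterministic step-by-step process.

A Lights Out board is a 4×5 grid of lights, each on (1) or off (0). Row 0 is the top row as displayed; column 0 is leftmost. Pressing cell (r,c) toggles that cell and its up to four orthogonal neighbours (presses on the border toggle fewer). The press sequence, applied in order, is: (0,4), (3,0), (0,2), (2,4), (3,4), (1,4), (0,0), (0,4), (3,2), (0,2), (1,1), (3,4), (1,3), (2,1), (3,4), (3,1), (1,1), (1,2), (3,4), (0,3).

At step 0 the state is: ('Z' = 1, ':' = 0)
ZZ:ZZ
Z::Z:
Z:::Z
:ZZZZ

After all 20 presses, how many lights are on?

k=0  ZZ:ZZ
Z::Z:
Z:::Z
:ZZZZ
k=1  ZZ:::
Z::ZZ
Z:::Z
:ZZZZ
k=2  ZZ:::
Z::ZZ
::::Z
Z:ZZZ
k=3  Z:ZZ:
Z:ZZZ
::::Z
Z:ZZZ
k=4  Z:ZZ:
Z:ZZ:
:::Z:
Z:ZZ:
k=5  Z:ZZ:
Z:ZZ:
:::ZZ
Z:Z:Z
k=6  Z:ZZZ
Z:Z:Z
:::Z:
Z:Z:Z
k=7  :ZZZZ
::Z:Z
:::Z:
Z:Z:Z
k=8  :ZZ::
::Z::
:::Z:
Z:Z:Z
k=9  :ZZ::
::Z::
::ZZ:
ZZ:ZZ
k=10  :::Z:
:::::
::ZZ:
ZZ:ZZ
k=11  :Z:Z:
ZZZ::
:ZZZ:
ZZ:ZZ
k=12  :Z:Z:
ZZZ::
:ZZZZ
ZZ:::
k=13  :Z:::
ZZ:ZZ
:ZZ:Z
ZZ:::
k=14  :Z:::
Z::ZZ
Z:::Z
Z::::
k=15  :Z:::
Z::ZZ
Z::::
Z::ZZ
k=16  :Z:::
Z::ZZ
ZZ:::
:ZZZZ
k=17  :::::
:ZZZZ
Z::::
:ZZZZ
k=18  ::Z::
::::Z
Z:Z::
:ZZZZ
k=19  ::Z::
::::Z
Z:Z:Z
:ZZ::
k=20  :::ZZ
:::ZZ
Z:Z:Z
:ZZ::

9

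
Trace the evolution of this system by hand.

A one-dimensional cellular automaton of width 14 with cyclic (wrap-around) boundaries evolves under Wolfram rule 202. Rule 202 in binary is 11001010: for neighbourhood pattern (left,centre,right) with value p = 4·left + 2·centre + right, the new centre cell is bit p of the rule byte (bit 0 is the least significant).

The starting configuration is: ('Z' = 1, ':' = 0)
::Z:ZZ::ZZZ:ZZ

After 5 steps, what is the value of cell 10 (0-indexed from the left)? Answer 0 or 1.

1

[0] ::Z:ZZ::ZZZ:ZZ
[1] :Z::ZZ:ZZZZ:ZZ
[2] :::ZZZ:ZZZZ:ZZ
[3] ::ZZZZ:ZZZZ:ZZ
[4] :ZZZZZ:ZZZZ:ZZ
[5] :ZZZZZ:ZZZZ:ZZ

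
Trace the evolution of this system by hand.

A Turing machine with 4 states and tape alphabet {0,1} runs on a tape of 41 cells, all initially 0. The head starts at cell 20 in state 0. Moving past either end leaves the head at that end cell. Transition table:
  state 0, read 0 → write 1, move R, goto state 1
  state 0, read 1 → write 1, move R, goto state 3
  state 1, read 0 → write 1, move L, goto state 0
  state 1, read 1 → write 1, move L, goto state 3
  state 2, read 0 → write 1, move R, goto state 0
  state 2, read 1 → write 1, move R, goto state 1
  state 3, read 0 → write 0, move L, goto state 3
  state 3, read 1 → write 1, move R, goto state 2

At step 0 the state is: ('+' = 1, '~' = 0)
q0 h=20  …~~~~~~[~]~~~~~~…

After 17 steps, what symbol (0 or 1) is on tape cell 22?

1

0) q0 h=20  …~~~~~~[~]~~~~~~…
1) q1 h=21  …~~~~~+[~]~~~~~~…
2) q0 h=20  …~~~~~~[+]+~~~~~…
3) q3 h=21  …~~~~~+[+]~~~~~~…
4) q2 h=22  …~~~~++[~]~~~~~~…
5) q0 h=23  …~~~+++[~]~~~~~~…
6) q1 h=24  …~~++++[~]~~~~~~…
7) q0 h=23  …~~~+++[+]+~~~~~…
8) q3 h=24  …~~++++[+]~~~~~~…
9) q2 h=25  …~+++++[~]~~~~~~…
10) q0 h=26  …++++++[~]~~~~~~…
11) q1 h=27  …++++++[~]~~~~~~…
12) q0 h=26  …++++++[+]+~~~~~…
13) q3 h=27  …++++++[+]~~~~~~…
14) q2 h=28  …++++++[~]~~~~~~…
15) q0 h=29  …++++++[~]~~~~~~…
16) q1 h=30  …++++++[~]~~~~~~…
17) q0 h=29  …++++++[+]+~~~~~…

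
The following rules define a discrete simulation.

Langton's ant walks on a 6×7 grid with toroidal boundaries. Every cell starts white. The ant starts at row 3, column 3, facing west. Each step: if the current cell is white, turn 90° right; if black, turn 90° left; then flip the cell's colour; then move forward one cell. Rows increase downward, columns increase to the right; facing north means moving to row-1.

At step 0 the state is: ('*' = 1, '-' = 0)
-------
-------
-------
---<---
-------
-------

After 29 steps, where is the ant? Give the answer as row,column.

k=0  -------
-------
-------
---<---
-------
-------
k=1  -------
-------
---^---
---*---
-------
-------
k=2  -------
-------
---*>--
---*---
-------
-------
k=3  -------
-------
---**--
---*v--
-------
-------
k=4  -------
-------
---**--
---<*--
-------
-------
k=5  -------
-------
---**--
----*--
---v---
-------
k=6  -------
-------
---**--
----*--
--<*---
-------
k=7  -------
-------
---**--
--^-*--
--**---
-------
k=8  -------
-------
---**--
--*>*--
--**---
-------
k=9  -------
-------
---**--
--***--
--*v---
-------
k=10  -------
-------
---**--
--***--
--*->--
-------
k=11  -------
-------
---**--
--***--
--*-*--
----v--
k=12  -------
-------
---**--
--***--
--*-*--
---<*--
k=13  -------
-------
---**--
--***--
--*^*--
---**--
k=14  -------
-------
---**--
--***--
--**>--
---**--
k=15  -------
-------
---**--
--**^--
--**---
---**--
k=16  -------
-------
---**--
--*<---
--**---
---**--
k=17  -------
-------
---**--
--*----
--*v---
---**--
k=18  -------
-------
---**--
--*----
--*->--
---**--
k=19  -------
-------
---**--
--*----
--*-*--
---*v--
k=20  -------
-------
---**--
--*----
--*-*--
---*->-
k=21  -----v-
-------
---**--
--*----
--*-*--
---*-*-
k=22  ----<*-
-------
---**--
--*----
--*-*--
---*-*-
k=23  ----**-
-------
---**--
--*----
--*-*--
---*^*-
k=24  ----**-
-------
---**--
--*----
--*-*--
---**>-
k=25  ----**-
-------
---**--
--*----
--*-*^-
---**--
k=26  ----**-
-------
---**--
--*----
--*-**>
---**--
k=27  ----**-
-------
---**--
--*----
--*-***
---**-v
k=28  ----**-
-------
---**--
--*----
--*-***
---**<*
k=29  ----**-
-------
---**--
--*----
--*-*^*
---****

4,5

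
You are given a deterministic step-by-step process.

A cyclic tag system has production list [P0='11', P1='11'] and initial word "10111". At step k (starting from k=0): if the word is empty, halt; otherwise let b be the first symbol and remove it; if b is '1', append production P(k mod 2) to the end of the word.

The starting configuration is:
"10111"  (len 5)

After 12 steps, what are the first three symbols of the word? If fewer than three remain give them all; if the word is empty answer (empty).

111

0) "10111"  (len 5)
1) "011111"  (len 6)
2) "11111"  (len 5)
3) "111111"  (len 6)
4) "1111111"  (len 7)
5) "11111111"  (len 8)
6) "111111111"  (len 9)
7) "1111111111"  (len 10)
8) "11111111111"  (len 11)
9) "111111111111"  (len 12)
10) "1111111111111"  (len 13)
11) "11111111111111"  (len 14)
12) "111111111111111"  (len 15)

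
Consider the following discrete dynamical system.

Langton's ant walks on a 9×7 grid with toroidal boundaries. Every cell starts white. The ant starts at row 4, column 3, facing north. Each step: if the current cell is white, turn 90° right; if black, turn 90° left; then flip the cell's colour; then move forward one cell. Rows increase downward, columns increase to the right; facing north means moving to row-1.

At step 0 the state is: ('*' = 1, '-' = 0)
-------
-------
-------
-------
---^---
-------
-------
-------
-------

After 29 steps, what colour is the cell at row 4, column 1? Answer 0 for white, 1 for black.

0) -------
-------
-------
-------
---^---
-------
-------
-------
-------
1) -------
-------
-------
-------
---*>--
-------
-------
-------
-------
2) -------
-------
-------
-------
---**--
----v--
-------
-------
-------
3) -------
-------
-------
-------
---**--
---<*--
-------
-------
-------
4) -------
-------
-------
-------
---^*--
---**--
-------
-------
-------
5) -------
-------
-------
-------
--<-*--
---**--
-------
-------
-------
6) -------
-------
-------
--^----
--*-*--
---**--
-------
-------
-------
7) -------
-------
-------
--*>---
--*-*--
---**--
-------
-------
-------
8) -------
-------
-------
--**---
--*v*--
---**--
-------
-------
-------
9) -------
-------
-------
--**---
--<**--
---**--
-------
-------
-------
10) -------
-------
-------
--**---
---**--
--v**--
-------
-------
-------
11) -------
-------
-------
--**---
---**--
-<***--
-------
-------
-------
12) -------
-------
-------
--**---
-^-**--
-****--
-------
-------
-------
13) -------
-------
-------
--**---
-*>**--
-****--
-------
-------
-------
14) -------
-------
-------
--**---
-****--
-*v**--
-------
-------
-------
15) -------
-------
-------
--**---
-****--
-*->*--
-------
-------
-------
16) -------
-------
-------
--**---
-**^*--
-*--*--
-------
-------
-------
17) -------
-------
-------
--**---
-*<-*--
-*--*--
-------
-------
-------
18) -------
-------
-------
--**---
-*--*--
-*v-*--
-------
-------
-------
19) -------
-------
-------
--**---
-*--*--
-<*-*--
-------
-------
-------
20) -------
-------
-------
--**---
-*--*--
--*-*--
-v-----
-------
-------
21) -------
-------
-------
--**---
-*--*--
--*-*--
<*-----
-------
-------
22) -------
-------
-------
--**---
-*--*--
^-*-*--
**-----
-------
-------
23) -------
-------
-------
--**---
-*--*--
*>*-*--
**-----
-------
-------
24) -------
-------
-------
--**---
-*--*--
***-*--
*v-----
-------
-------
25) -------
-------
-------
--**---
-*--*--
***-*--
*->----
-------
-------
26) -------
-------
-------
--**---
-*--*--
***-*--
*-*----
--v----
-------
27) -------
-------
-------
--**---
-*--*--
***-*--
*-*----
-<*----
-------
28) -------
-------
-------
--**---
-*--*--
***-*--
*^*----
-**----
-------
29) -------
-------
-------
--**---
-*--*--
***-*--
**>----
-**----
-------

1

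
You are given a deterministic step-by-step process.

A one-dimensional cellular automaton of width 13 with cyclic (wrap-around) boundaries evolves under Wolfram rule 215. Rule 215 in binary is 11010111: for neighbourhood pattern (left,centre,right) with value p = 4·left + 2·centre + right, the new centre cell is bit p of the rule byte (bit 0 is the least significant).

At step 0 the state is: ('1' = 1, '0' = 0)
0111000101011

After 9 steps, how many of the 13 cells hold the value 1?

t=0: 0111000101011
t=1: 0011111101001
t=2: 1101111101111
t=3: 1100111100111
t=4: 1111011111011
t=5: 1111001111001
t=6: 1111110111110
t=7: 0111110011110
t=8: 1011111101111
t=9: 1001111100111

9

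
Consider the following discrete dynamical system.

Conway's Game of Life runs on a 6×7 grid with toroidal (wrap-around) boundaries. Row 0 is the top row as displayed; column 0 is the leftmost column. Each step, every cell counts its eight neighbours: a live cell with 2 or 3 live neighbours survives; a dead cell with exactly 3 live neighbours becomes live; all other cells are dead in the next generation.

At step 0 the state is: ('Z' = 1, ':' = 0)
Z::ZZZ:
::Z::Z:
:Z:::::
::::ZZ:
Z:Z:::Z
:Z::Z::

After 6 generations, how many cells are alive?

3

0) Z::ZZZ:
::Z::Z:
:Z:::::
::::ZZ:
Z:Z:::Z
:Z::Z::
1) :ZZZ:ZZ
:ZZZ:ZZ
::::ZZ:
ZZ:::ZZ
ZZ:ZZ:Z
:ZZ:Z::
2) ::::::Z
:Z:::::
:::Z:::
:ZZZ:::
:::ZZ::
:::::::
3) :::::::
:::::::
:Z:Z:::
:::::::
:::ZZ::
:::::::
4) :::::::
:::::::
:::::::
::ZZZ::
:::::::
:::::::
5) :::::::
:::::::
:::Z:::
:::Z:::
:::Z:::
:::::::
6) :::::::
:::::::
:::::::
::ZZZ::
:::::::
:::::::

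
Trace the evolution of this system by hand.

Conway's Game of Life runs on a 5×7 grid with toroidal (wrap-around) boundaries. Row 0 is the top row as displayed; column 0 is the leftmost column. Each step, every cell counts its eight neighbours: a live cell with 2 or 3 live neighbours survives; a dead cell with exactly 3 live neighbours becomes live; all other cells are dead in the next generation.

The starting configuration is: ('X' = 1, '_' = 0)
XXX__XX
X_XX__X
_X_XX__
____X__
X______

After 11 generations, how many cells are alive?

gen 0: XXX__XX
X_XX__X
_X_XX__
____X__
X______
gen 1: __XX_X_
_______
XX__XX_
___XX__
X____X_
gen 2: ____X_X
_XXX_XX
___XXX_
XX_X___
__X__XX
gen 3: _X__X__
X_X___X
_____X_
XX_X___
_XXXXXX
gen 4: ____X__
XX___XX
__X____
XX_X___
_____XX
gen 5: ____X__
XX___XX
__X____
XXX___X
X___XXX
gen 6: _X__X__
XX___XX
__X__X_
__XX___
___XX__
gen 7: _XXXX_X
XXX_XXX
X_XXXX_
__X____
____X__
gen 8: ______X
_______
X______
_XX__X_
_X__XX_
gen 9: _____X_
_______
_X_____
XXX_XXX
XXX_XXX
gen 10: XX__XX_
_______
_XX__XX
____X__
__X____
gen 11: _X_____
__X_X__
_____X_
_XXX_X_
_X_XXX_

12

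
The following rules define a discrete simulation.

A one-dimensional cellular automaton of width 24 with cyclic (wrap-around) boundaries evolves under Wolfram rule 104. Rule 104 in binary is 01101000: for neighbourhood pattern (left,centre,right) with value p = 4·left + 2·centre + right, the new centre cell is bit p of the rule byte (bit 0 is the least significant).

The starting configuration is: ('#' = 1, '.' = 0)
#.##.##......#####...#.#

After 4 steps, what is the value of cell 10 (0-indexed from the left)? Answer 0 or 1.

gen 0: #.##.##......#####...#.#
gen 1: #######......#...#....##
gen 2: ......#...............#.
gen 3: ........................
gen 4: ........................

0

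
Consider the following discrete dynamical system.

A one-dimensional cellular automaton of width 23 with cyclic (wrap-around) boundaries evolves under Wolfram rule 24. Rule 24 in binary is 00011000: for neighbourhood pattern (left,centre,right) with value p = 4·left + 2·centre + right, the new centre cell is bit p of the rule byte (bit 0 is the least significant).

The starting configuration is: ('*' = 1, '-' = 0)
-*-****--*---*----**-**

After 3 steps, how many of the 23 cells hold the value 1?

6

[0] -*-****--*---*----**-**
[1] ---*---*--*---*---*--*-
[2] ----*---*--*---*---*--*
[3] *----*---*--*---*---*--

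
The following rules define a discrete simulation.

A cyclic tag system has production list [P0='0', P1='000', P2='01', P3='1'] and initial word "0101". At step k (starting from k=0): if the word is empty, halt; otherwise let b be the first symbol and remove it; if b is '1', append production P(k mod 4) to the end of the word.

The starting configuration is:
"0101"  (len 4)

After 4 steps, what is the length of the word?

k=0  "0101"  (len 4)
k=1  "101"  (len 3)
k=2  "01000"  (len 5)
k=3  "1000"  (len 4)
k=4  "0001"  (len 4)

4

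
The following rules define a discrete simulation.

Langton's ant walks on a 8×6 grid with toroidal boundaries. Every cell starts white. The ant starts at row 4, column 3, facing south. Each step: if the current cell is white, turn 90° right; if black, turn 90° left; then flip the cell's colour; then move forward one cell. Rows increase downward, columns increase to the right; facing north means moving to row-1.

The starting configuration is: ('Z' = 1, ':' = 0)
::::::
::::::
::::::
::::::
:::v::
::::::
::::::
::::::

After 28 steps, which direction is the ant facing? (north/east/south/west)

step 0: ::::::
::::::
::::::
::::::
:::v::
::::::
::::::
::::::
step 1: ::::::
::::::
::::::
::::::
::<Z::
::::::
::::::
::::::
step 2: ::::::
::::::
::::::
::^:::
::ZZ::
::::::
::::::
::::::
step 3: ::::::
::::::
::::::
::Z>::
::ZZ::
::::::
::::::
::::::
step 4: ::::::
::::::
::::::
::ZZ::
::Zv::
::::::
::::::
::::::
step 5: ::::::
::::::
::::::
::ZZ::
::Z:>:
::::::
::::::
::::::
step 6: ::::::
::::::
::::::
::ZZ::
::Z:Z:
::::v:
::::::
::::::
step 7: ::::::
::::::
::::::
::ZZ::
::Z:Z:
:::<Z:
::::::
::::::
step 8: ::::::
::::::
::::::
::ZZ::
::Z^Z:
:::ZZ:
::::::
::::::
step 9: ::::::
::::::
::::::
::ZZ::
::ZZ>:
:::ZZ:
::::::
::::::
step 10: ::::::
::::::
::::::
::ZZ^:
::ZZ::
:::ZZ:
::::::
::::::
step 11: ::::::
::::::
::::::
::ZZZ>
::ZZ::
:::ZZ:
::::::
::::::
step 12: ::::::
::::::
::::::
::ZZZZ
::ZZ:v
:::ZZ:
::::::
::::::
step 13: ::::::
::::::
::::::
::ZZZZ
::ZZ<Z
:::ZZ:
::::::
::::::
step 14: ::::::
::::::
::::::
::ZZ^Z
::ZZZZ
:::ZZ:
::::::
::::::
step 15: ::::::
::::::
::::::
::Z<:Z
::ZZZZ
:::ZZ:
::::::
::::::
step 16: ::::::
::::::
::::::
::Z::Z
::ZvZZ
:::ZZ:
::::::
::::::
step 17: ::::::
::::::
::::::
::Z::Z
::Z:>Z
:::ZZ:
::::::
::::::
step 18: ::::::
::::::
::::::
::Z:^Z
::Z::Z
:::ZZ:
::::::
::::::
step 19: ::::::
::::::
::::::
::Z:Z>
::Z::Z
:::ZZ:
::::::
::::::
step 20: ::::::
::::::
:::::^
::Z:Z:
::Z::Z
:::ZZ:
::::::
::::::
step 21: ::::::
::::::
>::::Z
::Z:Z:
::Z::Z
:::ZZ:
::::::
::::::
step 22: ::::::
::::::
Z::::Z
v:Z:Z:
::Z::Z
:::ZZ:
::::::
::::::
step 23: ::::::
::::::
Z::::Z
Z:Z:Z<
::Z::Z
:::ZZ:
::::::
::::::
step 24: ::::::
::::::
Z::::^
Z:Z:ZZ
::Z::Z
:::ZZ:
::::::
::::::
step 25: ::::::
::::::
Z:::<:
Z:Z:ZZ
::Z::Z
:::ZZ:
::::::
::::::
step 26: ::::::
::::^:
Z:::Z:
Z:Z:ZZ
::Z::Z
:::ZZ:
::::::
::::::
step 27: ::::::
::::Z>
Z:::Z:
Z:Z:ZZ
::Z::Z
:::ZZ:
::::::
::::::
step 28: ::::::
::::ZZ
Z:::Zv
Z:Z:ZZ
::Z::Z
:::ZZ:
::::::
::::::

south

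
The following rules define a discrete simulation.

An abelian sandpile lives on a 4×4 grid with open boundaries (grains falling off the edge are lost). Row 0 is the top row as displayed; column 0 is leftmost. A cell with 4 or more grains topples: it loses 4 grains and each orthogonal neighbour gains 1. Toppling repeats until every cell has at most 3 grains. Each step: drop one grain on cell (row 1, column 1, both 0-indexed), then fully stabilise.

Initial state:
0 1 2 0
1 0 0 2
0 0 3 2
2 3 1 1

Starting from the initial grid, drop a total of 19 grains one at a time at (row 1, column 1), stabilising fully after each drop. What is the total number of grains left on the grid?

0) 0 1 2 0
1 0 0 2
0 0 3 2
2 3 1 1
1) 0 1 2 0
1 1 0 2
0 0 3 2
2 3 1 1
2) 0 1 2 0
1 2 0 2
0 0 3 2
2 3 1 1
3) 0 1 2 0
1 3 0 2
0 0 3 2
2 3 1 1
4) 0 2 2 0
2 0 1 2
0 1 3 2
2 3 1 1
5) 0 2 2 0
2 1 1 2
0 1 3 2
2 3 1 1
6) 0 2 2 0
2 2 1 2
0 1 3 2
2 3 1 1
7) 0 2 2 0
2 3 1 2
0 1 3 2
2 3 1 1
8) 0 3 2 0
3 0 2 2
0 2 3 2
2 3 1 1
9) 0 3 2 0
3 1 2 2
0 2 3 2
2 3 1 1
10) 0 3 2 0
3 2 2 2
0 2 3 2
2 3 1 1
11) 0 3 2 0
3 3 2 2
0 2 3 2
2 3 1 1
12) 2 0 3 0
0 2 3 2
1 3 3 2
2 3 1 1
13) 2 0 3 0
0 3 3 2
1 3 3 2
2 3 1 1
14) 2 2 0 1
1 2 2 3
2 2 1 3
3 0 3 1
15) 2 2 0 1
1 3 2 3
2 2 1 3
3 0 3 1
16) 2 3 0 1
2 0 3 3
2 3 1 3
3 0 3 1
17) 2 3 0 1
2 1 3 3
2 3 1 3
3 0 3 1
18) 2 3 0 1
2 2 3 3
2 3 1 3
3 0 3 1
19) 2 3 0 1
2 3 3 3
2 3 1 3
3 0 3 1

33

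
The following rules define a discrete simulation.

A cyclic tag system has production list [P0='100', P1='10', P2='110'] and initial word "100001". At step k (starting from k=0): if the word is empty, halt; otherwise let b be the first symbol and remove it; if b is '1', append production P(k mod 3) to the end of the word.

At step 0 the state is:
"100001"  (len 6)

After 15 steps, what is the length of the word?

8

gen 0: "100001"  (len 6)
gen 1: "00001100"  (len 8)
gen 2: "0001100"  (len 7)
gen 3: "001100"  (len 6)
gen 4: "01100"  (len 5)
gen 5: "1100"  (len 4)
gen 6: "100110"  (len 6)
gen 7: "00110100"  (len 8)
gen 8: "0110100"  (len 7)
gen 9: "110100"  (len 6)
gen 10: "10100100"  (len 8)
gen 11: "010010010"  (len 9)
gen 12: "10010010"  (len 8)
gen 13: "0010010100"  (len 10)
gen 14: "010010100"  (len 9)
gen 15: "10010100"  (len 8)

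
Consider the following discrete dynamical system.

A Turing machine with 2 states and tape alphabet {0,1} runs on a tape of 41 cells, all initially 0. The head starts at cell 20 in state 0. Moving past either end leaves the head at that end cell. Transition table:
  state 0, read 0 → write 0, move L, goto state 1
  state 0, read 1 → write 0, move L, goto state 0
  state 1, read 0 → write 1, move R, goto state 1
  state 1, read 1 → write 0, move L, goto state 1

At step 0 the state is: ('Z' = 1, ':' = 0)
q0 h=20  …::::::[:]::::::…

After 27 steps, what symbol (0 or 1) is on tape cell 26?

1

step 0: q0 h=20  …::::::[:]::::::…
step 1: q1 h=19  …::::::[:]::::::…
step 2: q1 h=20  …:::::Z[:]::::::…
step 3: q1 h=21  …::::ZZ[:]::::::…
step 4: q1 h=22  …:::ZZZ[:]::::::…
step 5: q1 h=23  …::ZZZZ[:]::::::…
step 6: q1 h=24  …:ZZZZZ[:]::::::…
step 7: q1 h=25  …ZZZZZZ[:]::::::…
step 8: q1 h=26  …ZZZZZZ[:]::::::…
step 9: q1 h=27  …ZZZZZZ[:]::::::…
step 10: q1 h=28  …ZZZZZZ[:]::::::…
step 11: q1 h=29  …ZZZZZZ[:]::::::…
step 12: q1 h=30  …ZZZZZZ[:]::::::…
step 13: q1 h=31  …ZZZZZZ[:]::::::…
step 14: q1 h=32  …ZZZZZZ[:]::::::…
step 15: q1 h=33  …ZZZZZZ[:]::::::…
step 16: q1 h=34  …ZZZZZZ[:]::::::|
step 17: q1 h=35  …ZZZZZZ[:]:::::|
step 18: q1 h=36  …ZZZZZZ[:]::::|
step 19: q1 h=37  …ZZZZZZ[:]:::|
step 20: q1 h=38  …ZZZZZZ[:]::|
step 21: q1 h=39  …ZZZZZZ[:]:|
step 22: q1 h=40  …ZZZZZZ[:]|
step 23: q1 h=40  …ZZZZZZ[Z]|
step 24: q1 h=39  …ZZZZZZ[Z]:|
step 25: q1 h=38  …ZZZZZZ[Z]::|
step 26: q1 h=37  …ZZZZZZ[Z]:::|
step 27: q1 h=36  …ZZZZZZ[Z]::::|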